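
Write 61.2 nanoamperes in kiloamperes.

nano = 10⁻⁹, kilo = 10³; factor is 10⁻¹².
61.2 × 10⁻¹² = 0.0000000000612

0.0000000000612 kiloamperes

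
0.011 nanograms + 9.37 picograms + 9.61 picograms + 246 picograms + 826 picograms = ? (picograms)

In picograms:
  0.011 nanograms = 0.011 × 10³ picograms = 11
  9.37 picograms → 9.37
  9.61 picograms → 9.61
  246 picograms → 246
  826 picograms → 826
Sum: 11 + 9.37 + 9.61 + 246 + 826 = 1101.98

1101.98 picograms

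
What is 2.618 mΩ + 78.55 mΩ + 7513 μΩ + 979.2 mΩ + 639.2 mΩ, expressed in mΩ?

In mΩ:
  2.618 mΩ → 2.618
  78.55 mΩ → 78.55
  7513 μΩ = 7513 × 10^-3 mΩ = 7.513
  979.2 mΩ → 979.2
  639.2 mΩ → 639.2
Sum: 2.618 + 78.55 + 7.513 + 979.2 + 639.2 = 1707.081

1707.081 mΩ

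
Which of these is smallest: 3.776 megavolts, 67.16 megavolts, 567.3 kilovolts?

567.3 kilovolts

3.776 megavolts = 3776000 volts
67.16 megavolts = 67160000 volts
567.3 kilovolts = 567300 volts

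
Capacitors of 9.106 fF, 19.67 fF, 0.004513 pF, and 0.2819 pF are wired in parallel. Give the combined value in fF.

315.189 fF

In fF:
  9.106 fF → 9.106
  19.67 fF → 19.67
  0.004513 pF = 0.004513 × 10^3 fF = 4.513
  0.2819 pF = 0.2819 × 10^3 fF = 281.9
Sum: 9.106 + 19.67 + 4.513 + 281.9 = 315.189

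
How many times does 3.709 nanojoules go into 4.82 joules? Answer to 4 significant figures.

(4.82) / (3.709 × 10^-9) = 1.2995 × 10^9

1300000000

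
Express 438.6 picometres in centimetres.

pico = 10^-12, centi = 10^-2; factor is 10^-10.
438.6 × 10^-10 = 0.00000004386

0.00000004386 centimetres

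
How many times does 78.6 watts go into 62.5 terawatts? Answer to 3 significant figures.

795000000000

(62.5 × 10¹²) / (78.6) = 0.7952 × 10¹²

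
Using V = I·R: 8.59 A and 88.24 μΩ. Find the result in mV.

8.59 × 88.24 × 10^-6 = 757.9816 × 10^-6 V

0.7579816 mV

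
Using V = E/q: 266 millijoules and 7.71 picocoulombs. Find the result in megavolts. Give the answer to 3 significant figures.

34500 megavolts

(266e-3) / (7.71e-12) = 34.501e9 V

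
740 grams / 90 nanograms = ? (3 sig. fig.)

8220000000

(740) / (90 × 10⁻⁹) = 8.222 × 10⁹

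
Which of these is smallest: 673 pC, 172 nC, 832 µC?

673 pC = 0.000000000673 C
172 nC = 0.000000172 C
832 µC = 0.000832 C

673 pC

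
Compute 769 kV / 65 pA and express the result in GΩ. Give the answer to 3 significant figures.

(769 × 10³) / (65 × 10⁻¹²) = 11.831 × 10¹⁵ Ω

11800000 GΩ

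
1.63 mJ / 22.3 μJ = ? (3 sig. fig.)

73.1

(1.63 × 10^-3) / (22.3 × 10^-6) = 0.07309 × 10^3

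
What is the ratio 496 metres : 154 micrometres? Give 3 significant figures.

3220000

(496) / (154e-6) = 3.221e6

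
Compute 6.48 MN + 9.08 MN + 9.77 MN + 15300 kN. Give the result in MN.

In MN:
  6.48 MN → 6.48
  9.08 MN → 9.08
  9.77 MN → 9.77
  15300 kN = 15300 × 10^-3 MN = 15.3
Sum: 6.48 + 9.08 + 9.77 + 15.3 = 40.63

40.63 MN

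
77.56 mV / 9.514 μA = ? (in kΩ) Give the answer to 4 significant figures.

(77.56 × 10⁻³) / (9.514 × 10⁻⁶) = 8.1522 × 10³ Ω

8.152 kΩ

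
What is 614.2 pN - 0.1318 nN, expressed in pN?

482.4 pN

In pN:
  614.2 pN → 614.2
  0.1318 nN = 0.1318e3 pN = 131.8
Difference: 614.2 - 131.8 = 482.4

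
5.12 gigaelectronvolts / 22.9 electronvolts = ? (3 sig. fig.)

224000000

(5.12 × 10⁹) / (22.9) = 0.2236 × 10⁹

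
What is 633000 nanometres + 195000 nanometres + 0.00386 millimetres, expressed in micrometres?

In micrometres:
  633000 nanometres = 633000 × 10⁻³ micrometres = 633
  195000 nanometres = 195000 × 10⁻³ micrometres = 195
  0.00386 millimetres = 0.00386 × 10³ micrometres = 3.86
Sum: 633 + 195 + 3.86 = 831.86

831.86 micrometres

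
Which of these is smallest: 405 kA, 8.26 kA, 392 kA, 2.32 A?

405 kA = 405000 A
8.26 kA = 8260 A
392 kA = 392000 A
2.32 A = 2.32 A

2.32 A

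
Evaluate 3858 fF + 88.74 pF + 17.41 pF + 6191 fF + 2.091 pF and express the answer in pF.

In pF:
  3858 fF = 3858 × 10^-3 pF = 3.858
  88.74 pF → 88.74
  17.41 pF → 17.41
  6191 fF = 6191 × 10^-3 pF = 6.191
  2.091 pF → 2.091
Sum: 3.858 + 88.74 + 17.41 + 6.191 + 2.091 = 118.29

118.29 pF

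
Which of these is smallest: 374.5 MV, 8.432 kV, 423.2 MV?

374.5 MV = 374500000 V
8.432 kV = 8432 V
423.2 MV = 423200000 V

8.432 kV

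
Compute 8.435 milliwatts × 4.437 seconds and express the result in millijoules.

37.426095 millijoules

8.435 × 10⁻³ × 4.437 = 37.426095 × 10⁻³ J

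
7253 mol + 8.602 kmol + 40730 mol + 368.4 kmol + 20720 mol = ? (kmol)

445.705 kmol

In kmol:
  7253 mol = 7253 × 10⁻³ kmol = 7.253
  8.602 kmol → 8.602
  40730 mol = 40730 × 10⁻³ kmol = 40.73
  368.4 kmol → 368.4
  20720 mol = 20720 × 10⁻³ kmol = 20.72
Sum: 7.253 + 8.602 + 40.73 + 368.4 + 20.72 = 445.705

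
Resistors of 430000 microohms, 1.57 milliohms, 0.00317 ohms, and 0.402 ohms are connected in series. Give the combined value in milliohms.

In milliohms:
  430000 microohms = 430000 × 10^-3 milliohms = 430
  1.57 milliohms → 1.57
  0.00317 ohms = 0.00317 × 10^3 milliohms = 3.17
  0.402 ohms = 0.402 × 10^3 milliohms = 402
Sum: 430 + 1.57 + 3.17 + 402 = 836.74

836.74 milliohms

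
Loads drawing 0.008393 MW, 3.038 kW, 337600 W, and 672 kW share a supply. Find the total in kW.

In kW:
  0.008393 MW = 0.008393 × 10³ kW = 8.393
  3.038 kW → 3.038
  337600 W = 337600 × 10⁻³ kW = 337.6
  672 kW → 672
Sum: 8.393 + 3.038 + 337.6 + 672 = 1021.031

1021.031 kW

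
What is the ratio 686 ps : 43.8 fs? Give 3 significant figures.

15700

(686e-12) / (43.8e-15) = 15.66e3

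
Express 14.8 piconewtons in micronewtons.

pico = 1e-12, micro = 1e-6; factor is 1e-6.
14.8 × 1e-6 = 0.0000148

0.0000148 micronewtons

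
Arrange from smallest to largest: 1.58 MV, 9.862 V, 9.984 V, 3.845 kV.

9.862 V < 9.984 V < 3.845 kV < 1.58 MV

1.58 MV = 1580000 V
9.862 V = 9.862 V
9.984 V = 9.984 V
3.845 kV = 3845 V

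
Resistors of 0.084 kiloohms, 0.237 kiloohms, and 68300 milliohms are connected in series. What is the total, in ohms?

In ohms:
  0.084 kiloohms = 0.084e3 ohms = 84
  0.237 kiloohms = 0.237e3 ohms = 237
  68300 milliohms = 68300e-3 ohms = 68.3
Sum: 84 + 237 + 68.3 = 389.3

389.3 ohms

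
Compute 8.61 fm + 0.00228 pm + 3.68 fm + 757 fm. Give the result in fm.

771.57 fm

In fm:
  8.61 fm → 8.61
  0.00228 pm = 0.00228e3 fm = 2.28
  3.68 fm → 3.68
  757 fm → 757
Sum: 8.61 + 2.28 + 3.68 + 757 = 771.57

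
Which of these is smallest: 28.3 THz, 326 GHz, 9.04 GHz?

9.04 GHz

28.3 THz = 28300000000000 Hz
326 GHz = 326000000000 Hz
9.04 GHz = 9040000000 Hz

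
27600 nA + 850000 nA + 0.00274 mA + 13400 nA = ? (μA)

893.74 μA

In μA:
  27600 nA = 27600e-3 μA = 27.6
  850000 nA = 850000e-3 μA = 850
  0.00274 mA = 0.00274e3 μA = 2.74
  13400 nA = 13400e-3 μA = 13.4
Sum: 27.6 + 850 + 2.74 + 13.4 = 893.74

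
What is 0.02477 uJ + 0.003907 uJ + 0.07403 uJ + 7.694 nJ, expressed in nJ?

In nJ:
  0.02477 uJ = 0.02477 × 10^3 nJ = 24.77
  0.003907 uJ = 0.003907 × 10^3 nJ = 3.907
  0.07403 uJ = 0.07403 × 10^3 nJ = 74.03
  7.694 nJ → 7.694
Sum: 24.77 + 3.907 + 74.03 + 7.694 = 110.401

110.401 nJ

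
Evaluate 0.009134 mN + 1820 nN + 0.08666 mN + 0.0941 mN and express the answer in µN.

In µN:
  0.009134 mN = 0.009134e3 µN = 9.134
  1820 nN = 1820e-3 µN = 1.82
  0.08666 mN = 0.08666e3 µN = 86.66
  0.0941 mN = 0.0941e3 µN = 94.1
Sum: 9.134 + 1.82 + 86.66 + 94.1 = 191.714

191.714 µN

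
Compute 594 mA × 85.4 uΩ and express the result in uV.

594 × 10⁻³ × 85.4 × 10⁻⁶ = 50727.6 × 10⁻⁹ V

50.7276 uV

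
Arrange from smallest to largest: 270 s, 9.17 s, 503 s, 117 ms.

117 ms < 9.17 s < 270 s < 503 s

270 s = 270 s
9.17 s = 9.17 s
503 s = 503 s
117 ms = 0.117 s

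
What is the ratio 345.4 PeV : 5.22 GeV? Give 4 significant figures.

66170000

(345.4 × 10^15) / (5.22 × 10^9) = 66.169 × 10^6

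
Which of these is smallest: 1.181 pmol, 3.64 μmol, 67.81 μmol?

1.181 pmol

1.181 pmol = 0.000000000001181 mol
3.64 μmol = 0.00000364 mol
67.81 μmol = 0.00006781 mol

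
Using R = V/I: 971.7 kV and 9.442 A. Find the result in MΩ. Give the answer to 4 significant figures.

(971.7e3) / (9.442) = 102.913e3 Ω

0.1029 MΩ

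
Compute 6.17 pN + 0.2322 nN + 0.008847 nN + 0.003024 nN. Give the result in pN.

In pN:
  6.17 pN → 6.17
  0.2322 nN = 0.2322 × 10^3 pN = 232.2
  0.008847 nN = 0.008847 × 10^3 pN = 8.847
  0.003024 nN = 0.003024 × 10^3 pN = 3.024
Sum: 6.17 + 232.2 + 8.847 + 3.024 = 250.241

250.241 pN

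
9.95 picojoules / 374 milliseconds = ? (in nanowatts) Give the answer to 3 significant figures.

0.0266 nanowatts

(9.95 × 10^-12) / (374 × 10^-3) = 0.026604 × 10^-9 W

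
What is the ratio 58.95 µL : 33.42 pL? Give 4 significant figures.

1764000

(58.95 × 10^-6) / (33.42 × 10^-12) = 1.7639 × 10^6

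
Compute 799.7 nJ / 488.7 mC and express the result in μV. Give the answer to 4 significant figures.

1.636 μV

(799.7e-9) / (488.7e-3) = 1.63638e-6 V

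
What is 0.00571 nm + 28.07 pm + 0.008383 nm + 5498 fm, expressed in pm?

In pm:
  0.00571 nm = 0.00571 × 10³ pm = 5.71
  28.07 pm → 28.07
  0.008383 nm = 0.008383 × 10³ pm = 8.383
  5498 fm = 5498 × 10⁻³ pm = 5.498
Sum: 5.71 + 28.07 + 8.383 + 5.498 = 47.661

47.661 pm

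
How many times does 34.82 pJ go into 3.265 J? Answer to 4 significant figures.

93770000000

(3.265) / (34.82e-12) = 0.093768e12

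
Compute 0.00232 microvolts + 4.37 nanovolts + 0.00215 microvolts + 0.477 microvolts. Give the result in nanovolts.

485.84 nanovolts

In nanovolts:
  0.00232 microvolts = 0.00232 × 10³ nanovolts = 2.32
  4.37 nanovolts → 4.37
  0.00215 microvolts = 0.00215 × 10³ nanovolts = 2.15
  0.477 microvolts = 0.477 × 10³ nanovolts = 477
Sum: 2.32 + 4.37 + 2.15 + 477 = 485.84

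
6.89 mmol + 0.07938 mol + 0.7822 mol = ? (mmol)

In mmol:
  6.89 mmol → 6.89
  0.07938 mol = 0.07938 × 10^3 mmol = 79.38
  0.7822 mol = 0.7822 × 10^3 mmol = 782.2
Sum: 6.89 + 79.38 + 782.2 = 868.47

868.47 mmol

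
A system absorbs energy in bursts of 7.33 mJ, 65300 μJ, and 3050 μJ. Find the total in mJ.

75.68 mJ

In mJ:
  7.33 mJ → 7.33
  65300 μJ = 65300e-3 mJ = 65.3
  3050 μJ = 3050e-3 mJ = 3.05
Sum: 7.33 + 65.3 + 3.05 = 75.68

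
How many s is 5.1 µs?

0.0000051 s

micro = 10^-6, (no prefix) = 10^0; factor is 10^-6.
5.1 × 10^-6 = 0.0000051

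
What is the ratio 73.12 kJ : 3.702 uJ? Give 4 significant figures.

19750000000

(73.12e3) / (3.702e-6) = 19.751e9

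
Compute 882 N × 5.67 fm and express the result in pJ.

882 × 5.67 × 10^-15 = 5000.94 × 10^-15 J

5.00094 pJ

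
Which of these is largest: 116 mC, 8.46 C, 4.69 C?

116 mC = 0.116 C
8.46 C = 8.46 C
4.69 C = 4.69 C

8.46 C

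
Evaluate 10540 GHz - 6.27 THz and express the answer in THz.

In THz:
  10540 GHz = 10540e-3 THz = 10.54
  6.27 THz → 6.27
Difference: 10.54 - 6.27 = 4.27

4.27 THz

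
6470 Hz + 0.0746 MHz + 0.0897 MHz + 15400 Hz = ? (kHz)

186.17 kHz

In kHz:
  6470 Hz = 6470e-3 kHz = 6.47
  0.0746 MHz = 0.0746e3 kHz = 74.6
  0.0897 MHz = 0.0897e3 kHz = 89.7
  15400 Hz = 15400e-3 kHz = 15.4
Sum: 6.47 + 74.6 + 89.7 + 15.4 = 186.17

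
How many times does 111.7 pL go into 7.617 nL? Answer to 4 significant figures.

(7.617 × 10⁻⁹) / (111.7 × 10⁻¹²) = 0.068192 × 10³

68.19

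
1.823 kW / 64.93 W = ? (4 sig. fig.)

(1.823 × 10^3) / (64.93) = 0.028076 × 10^3

28.08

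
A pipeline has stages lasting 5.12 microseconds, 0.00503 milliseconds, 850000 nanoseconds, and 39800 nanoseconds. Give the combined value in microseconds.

In microseconds:
  5.12 microseconds → 5.12
  0.00503 milliseconds = 0.00503 × 10³ microseconds = 5.03
  850000 nanoseconds = 850000 × 10⁻³ microseconds = 850
  39800 nanoseconds = 39800 × 10⁻³ microseconds = 39.8
Sum: 5.12 + 5.03 + 850 + 39.8 = 899.95

899.95 microseconds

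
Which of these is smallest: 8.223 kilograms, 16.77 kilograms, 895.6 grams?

895.6 grams

8.223 kilograms = 8223 grams
16.77 kilograms = 16770 grams
895.6 grams = 895.6 grams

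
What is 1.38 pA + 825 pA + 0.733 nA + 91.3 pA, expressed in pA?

In pA:
  1.38 pA → 1.38
  825 pA → 825
  0.733 nA = 0.733e3 pA = 733
  91.3 pA → 91.3
Sum: 1.38 + 825 + 733 + 91.3 = 1650.68

1650.68 pA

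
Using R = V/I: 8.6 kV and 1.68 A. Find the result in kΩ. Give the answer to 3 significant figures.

5.12 kΩ

(8.6 × 10³) / (1.68) = 5.119 × 10³ Ω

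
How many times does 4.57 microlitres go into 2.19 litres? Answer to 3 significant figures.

(2.19) / (4.57 × 10⁻⁶) = 0.4792 × 10⁶

479000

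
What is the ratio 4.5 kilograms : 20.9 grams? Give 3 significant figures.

215

(4.5e3) / (20.9) = 0.2153e3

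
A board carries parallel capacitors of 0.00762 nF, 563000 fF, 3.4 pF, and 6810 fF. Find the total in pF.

580.83 pF

In pF:
  0.00762 nF = 0.00762e3 pF = 7.62
  563000 fF = 563000e-3 pF = 563
  3.4 pF → 3.4
  6810 fF = 6810e-3 pF = 6.81
Sum: 7.62 + 563 + 3.4 + 6.81 = 580.83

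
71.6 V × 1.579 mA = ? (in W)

71.6 × 1.579e-3 = 113.0564e-3 W

0.1130564 W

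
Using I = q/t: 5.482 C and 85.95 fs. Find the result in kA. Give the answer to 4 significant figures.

63780000000 kA

(5.482) / (85.95e-15) = 0.0637813e15 A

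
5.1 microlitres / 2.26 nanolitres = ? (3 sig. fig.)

2260

(5.1 × 10^-6) / (2.26 × 10^-9) = 2.257 × 10^3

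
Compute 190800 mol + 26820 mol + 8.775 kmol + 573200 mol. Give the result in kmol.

In kmol:
  190800 mol = 190800 × 10^-3 kmol = 190.8
  26820 mol = 26820 × 10^-3 kmol = 26.82
  8.775 kmol → 8.775
  573200 mol = 573200 × 10^-3 kmol = 573.2
Sum: 190.8 + 26.82 + 8.775 + 573.2 = 799.595

799.595 kmol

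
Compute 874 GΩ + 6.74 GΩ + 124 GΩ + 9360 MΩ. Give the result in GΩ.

In GΩ:
  874 GΩ → 874
  6.74 GΩ → 6.74
  124 GΩ → 124
  9360 MΩ = 9360 × 10⁻³ GΩ = 9.36
Sum: 874 + 6.74 + 124 + 9.36 = 1014.1

1014.1 GΩ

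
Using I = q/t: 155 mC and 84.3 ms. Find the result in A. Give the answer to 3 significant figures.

1.84 A

(155 × 10⁻³) / (84.3 × 10⁻³) = 1.8387 A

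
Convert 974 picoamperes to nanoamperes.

pico = 10⁻¹², nano = 10⁻⁹; factor is 10⁻³.
974 × 10⁻³ = 0.974

0.974 nanoamperes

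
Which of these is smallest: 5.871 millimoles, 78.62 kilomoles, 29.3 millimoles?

5.871 millimoles

5.871 millimoles = 0.005871 moles
78.62 kilomoles = 78620 moles
29.3 millimoles = 0.0293 moles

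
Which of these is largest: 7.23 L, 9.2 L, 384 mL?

9.2 L

7.23 L = 7.23 L
9.2 L = 9.2 L
384 mL = 0.384 L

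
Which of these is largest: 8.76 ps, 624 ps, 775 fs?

624 ps

8.76 ps = 0.00000000000876 s
624 ps = 0.000000000624 s
775 fs = 0.000000000000775 s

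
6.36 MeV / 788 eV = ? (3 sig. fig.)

8070

(6.36e6) / (788) = 0.008071e6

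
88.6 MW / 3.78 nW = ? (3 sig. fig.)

23400000000000000

(88.6 × 10^6) / (3.78 × 10^-9) = 23.44 × 10^15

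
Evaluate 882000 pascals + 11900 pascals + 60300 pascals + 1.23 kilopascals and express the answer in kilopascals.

In kilopascals:
  882000 pascals = 882000e-3 kilopascals = 882
  11900 pascals = 11900e-3 kilopascals = 11.9
  60300 pascals = 60300e-3 kilopascals = 60.3
  1.23 kilopascals → 1.23
Sum: 882 + 11.9 + 60.3 + 1.23 = 955.43

955.43 kilopascals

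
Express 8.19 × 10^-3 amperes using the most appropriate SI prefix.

8.19 milliamperes

= 8.19 × 10^-3 amperes; 10^-3 is milli.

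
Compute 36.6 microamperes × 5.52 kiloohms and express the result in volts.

0.202032 volts

36.6e-6 × 5.52e3 = 202.032e-3 V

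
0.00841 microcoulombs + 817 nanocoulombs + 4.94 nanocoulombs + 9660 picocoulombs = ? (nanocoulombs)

In nanocoulombs:
  0.00841 microcoulombs = 0.00841 × 10^3 nanocoulombs = 8.41
  817 nanocoulombs → 817
  4.94 nanocoulombs → 4.94
  9660 picocoulombs = 9660 × 10^-3 nanocoulombs = 9.66
Sum: 8.41 + 817 + 4.94 + 9.66 = 840.01

840.01 nanocoulombs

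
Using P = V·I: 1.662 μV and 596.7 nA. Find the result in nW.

1.662e-6 × 596.7e-9 = 991.7154e-15 W

0.0009917154 nW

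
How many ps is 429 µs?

micro = 1e-6, pico = 1e-12; factor is 1e6.
429 × 1e6 = 429000000

429000000 ps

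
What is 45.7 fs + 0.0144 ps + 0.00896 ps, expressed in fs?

In fs:
  45.7 fs → 45.7
  0.0144 ps = 0.0144 × 10³ fs = 14.4
  0.00896 ps = 0.00896 × 10³ fs = 8.96
Sum: 45.7 + 14.4 + 8.96 = 69.06

69.06 fs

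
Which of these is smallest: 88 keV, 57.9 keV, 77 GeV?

88 keV = 88000 eV
57.9 keV = 57900 eV
77 GeV = 77000000000 eV

57.9 keV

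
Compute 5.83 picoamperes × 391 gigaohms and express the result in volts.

5.83 × 10⁻¹² × 391 × 10⁹ = 2279.53 × 10⁻³ V

2.27953 volts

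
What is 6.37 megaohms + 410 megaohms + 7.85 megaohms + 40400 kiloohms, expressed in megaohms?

In megaohms:
  6.37 megaohms → 6.37
  410 megaohms → 410
  7.85 megaohms → 7.85
  40400 kiloohms = 40400 × 10^-3 megaohms = 40.4
Sum: 6.37 + 410 + 7.85 + 40.4 = 464.62

464.62 megaohms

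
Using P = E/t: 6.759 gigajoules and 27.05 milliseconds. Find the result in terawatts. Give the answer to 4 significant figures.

(6.759 × 10⁹) / (27.05 × 10⁻³) = 0.249871 × 10¹² W

0.2499 terawatts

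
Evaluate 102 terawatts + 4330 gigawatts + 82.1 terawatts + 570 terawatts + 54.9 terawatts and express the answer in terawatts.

813.33 terawatts

In terawatts:
  102 terawatts → 102
  4330 gigawatts = 4330 × 10^-3 terawatts = 4.33
  82.1 terawatts → 82.1
  570 terawatts → 570
  54.9 terawatts → 54.9
Sum: 102 + 4.33 + 82.1 + 570 + 54.9 = 813.33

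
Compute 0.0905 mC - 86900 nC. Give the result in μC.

3.6 μC

In μC:
  0.0905 mC = 0.0905 × 10³ μC = 90.5
  86900 nC = 86900 × 10⁻³ μC = 86.9
Difference: 90.5 - 86.9 = 3.6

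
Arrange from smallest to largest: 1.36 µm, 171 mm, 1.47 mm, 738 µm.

1.36 µm < 738 µm < 1.47 mm < 171 mm

1.36 µm = 0.00000136 m
171 mm = 0.171 m
1.47 mm = 0.00147 m
738 µm = 0.000738 m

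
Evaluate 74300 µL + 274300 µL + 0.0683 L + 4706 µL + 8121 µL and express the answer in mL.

429.727 mL

In mL:
  74300 µL = 74300 × 10^-3 mL = 74.3
  274300 µL = 274300 × 10^-3 mL = 274.3
  0.0683 L = 0.0683 × 10^3 mL = 68.3
  4706 µL = 4706 × 10^-3 mL = 4.706
  8121 µL = 8121 × 10^-3 mL = 8.121
Sum: 74.3 + 274.3 + 68.3 + 4.706 + 8.121 = 429.727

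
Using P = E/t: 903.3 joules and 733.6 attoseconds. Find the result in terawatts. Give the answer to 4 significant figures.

(903.3) / (733.6 × 10^-18) = 1.23132 × 10^18 W

1231000 terawatts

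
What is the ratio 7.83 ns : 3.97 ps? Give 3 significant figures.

1970

(7.83 × 10^-9) / (3.97 × 10^-12) = 1.972 × 10^3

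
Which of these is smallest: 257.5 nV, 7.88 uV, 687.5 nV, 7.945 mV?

257.5 nV

257.5 nV = 0.0000002575 V
7.88 uV = 0.00000788 V
687.5 nV = 0.0000006875 V
7.945 mV = 0.007945 V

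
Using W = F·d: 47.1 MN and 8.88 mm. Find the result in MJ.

0.418248 MJ

47.1e6 × 8.88e-3 = 418.248e3 J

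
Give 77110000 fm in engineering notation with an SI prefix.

= 77.11 × 10^-9 m; 10^-9 is nano.

77.11 nm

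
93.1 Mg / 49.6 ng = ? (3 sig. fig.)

(93.1 × 10⁶) / (49.6 × 10⁻⁹) = 1.877 × 10¹⁵

1880000000000000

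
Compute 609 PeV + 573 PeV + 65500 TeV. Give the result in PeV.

1247.5 PeV

In PeV:
  609 PeV → 609
  573 PeV → 573
  65500 TeV = 65500e-3 PeV = 65.5
Sum: 609 + 573 + 65.5 = 1247.5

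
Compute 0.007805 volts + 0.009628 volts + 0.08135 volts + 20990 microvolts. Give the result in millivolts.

119.773 millivolts

In millivolts:
  0.007805 volts = 0.007805e3 millivolts = 7.805
  0.009628 volts = 0.009628e3 millivolts = 9.628
  0.08135 volts = 0.08135e3 millivolts = 81.35
  20990 microvolts = 20990e-3 millivolts = 20.99
Sum: 7.805 + 9.628 + 81.35 + 20.99 = 119.773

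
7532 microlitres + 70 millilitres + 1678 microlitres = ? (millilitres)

In millilitres:
  7532 microlitres = 7532e-3 millilitres = 7.532
  70 millilitres → 70
  1678 microlitres = 1678e-3 millilitres = 1.678
Sum: 7.532 + 70 + 1.678 = 79.21

79.21 millilitres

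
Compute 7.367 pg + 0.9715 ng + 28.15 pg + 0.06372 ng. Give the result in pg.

In pg:
  7.367 pg → 7.367
  0.9715 ng = 0.9715 × 10³ pg = 971.5
  28.15 pg → 28.15
  0.06372 ng = 0.06372 × 10³ pg = 63.72
Sum: 7.367 + 971.5 + 28.15 + 63.72 = 1070.737

1070.737 pg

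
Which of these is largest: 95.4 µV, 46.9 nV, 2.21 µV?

95.4 µV = 0.0000954 V
46.9 nV = 0.0000000469 V
2.21 µV = 0.00000221 V

95.4 µV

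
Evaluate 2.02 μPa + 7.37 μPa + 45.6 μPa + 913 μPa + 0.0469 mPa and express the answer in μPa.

1014.89 μPa

In μPa:
  2.02 μPa → 2.02
  7.37 μPa → 7.37
  45.6 μPa → 45.6
  913 μPa → 913
  0.0469 mPa = 0.0469 × 10^3 μPa = 46.9
Sum: 2.02 + 7.37 + 45.6 + 913 + 46.9 = 1014.89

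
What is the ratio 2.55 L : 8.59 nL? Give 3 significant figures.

(2.55) / (8.59 × 10^-9) = 0.2969 × 10^9

297000000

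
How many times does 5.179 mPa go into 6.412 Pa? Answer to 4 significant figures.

1238

(6.412) / (5.179 × 10⁻³) = 1.2381 × 10³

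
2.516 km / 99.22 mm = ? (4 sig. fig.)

(2.516e3) / (99.22e-3) = 0.025358e6

25360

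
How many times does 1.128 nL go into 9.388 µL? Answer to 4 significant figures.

8323

(9.388e-6) / (1.128e-9) = 8.3227e3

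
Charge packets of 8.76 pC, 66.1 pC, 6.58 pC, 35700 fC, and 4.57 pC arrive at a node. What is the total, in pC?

In pC:
  8.76 pC → 8.76
  66.1 pC → 66.1
  6.58 pC → 6.58
  35700 fC = 35700 × 10⁻³ pC = 35.7
  4.57 pC → 4.57
Sum: 8.76 + 66.1 + 6.58 + 35.7 + 4.57 = 121.71

121.71 pC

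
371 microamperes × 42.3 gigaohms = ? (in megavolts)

371 × 10⁻⁶ × 42.3 × 10⁹ = 15693.3 × 10³ V

15.6933 megavolts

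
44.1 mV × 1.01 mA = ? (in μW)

44.1 × 10⁻³ × 1.01 × 10⁻³ = 44.541 × 10⁻⁶ W

44.541 μW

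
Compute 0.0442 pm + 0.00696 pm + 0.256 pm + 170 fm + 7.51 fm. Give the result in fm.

484.67 fm

In fm:
  0.0442 pm = 0.0442 × 10³ fm = 44.2
  0.00696 pm = 0.00696 × 10³ fm = 6.96
  0.256 pm = 0.256 × 10³ fm = 256
  170 fm → 170
  7.51 fm → 7.51
Sum: 44.2 + 6.96 + 256 + 170 + 7.51 = 484.67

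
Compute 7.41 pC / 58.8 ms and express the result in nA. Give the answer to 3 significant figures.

0.126 nA

(7.41e-12) / (58.8e-3) = 0.12602e-9 A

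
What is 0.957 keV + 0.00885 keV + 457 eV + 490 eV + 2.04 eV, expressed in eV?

1914.89 eV

In eV:
  0.957 keV = 0.957 × 10³ eV = 957
  0.00885 keV = 0.00885 × 10³ eV = 8.85
  457 eV → 457
  490 eV → 490
  2.04 eV → 2.04
Sum: 957 + 8.85 + 457 + 490 + 2.04 = 1914.89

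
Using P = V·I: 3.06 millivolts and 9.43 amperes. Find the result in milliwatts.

3.06e-3 × 9.43 = 28.8558e-3 W

28.8558 milliwatts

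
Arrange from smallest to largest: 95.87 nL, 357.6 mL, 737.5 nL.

95.87 nL = 0.00000009587 L
357.6 mL = 0.3576 L
737.5 nL = 0.0000007375 L

95.87 nL < 737.5 nL < 357.6 mL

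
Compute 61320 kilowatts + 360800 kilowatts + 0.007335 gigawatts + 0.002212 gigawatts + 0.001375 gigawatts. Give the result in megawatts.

In megawatts:
  61320 kilowatts = 61320e-3 megawatts = 61.32
  360800 kilowatts = 360800e-3 megawatts = 360.8
  0.007335 gigawatts = 0.007335e3 megawatts = 7.335
  0.002212 gigawatts = 0.002212e3 megawatts = 2.212
  0.001375 gigawatts = 0.001375e3 megawatts = 1.375
Sum: 61.32 + 360.8 + 7.335 + 2.212 + 1.375 = 433.042

433.042 megawatts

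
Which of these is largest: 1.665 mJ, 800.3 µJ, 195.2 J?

1.665 mJ = 0.001665 J
800.3 µJ = 0.0008003 J
195.2 J = 195.2 J

195.2 J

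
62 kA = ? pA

kilo = 1e3, pico = 1e-12; factor is 1e15.
62 × 1e15 = 62000000000000000

62000000000000000 pA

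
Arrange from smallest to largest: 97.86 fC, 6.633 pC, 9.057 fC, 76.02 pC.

97.86 fC = 0.00000000000009786 C
6.633 pC = 0.000000000006633 C
9.057 fC = 0.000000000000009057 C
76.02 pC = 0.00000000007602 C

9.057 fC < 97.86 fC < 6.633 pC < 76.02 pC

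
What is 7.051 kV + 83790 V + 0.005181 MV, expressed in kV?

In kV:
  7.051 kV → 7.051
  83790 V = 83790e-3 kV = 83.79
  0.005181 MV = 0.005181e3 kV = 5.181
Sum: 7.051 + 83.79 + 5.181 = 96.022

96.022 kV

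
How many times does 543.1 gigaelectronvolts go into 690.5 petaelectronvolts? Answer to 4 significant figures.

(690.5 × 10^15) / (543.1 × 10^9) = 1.2714 × 10^6

1271000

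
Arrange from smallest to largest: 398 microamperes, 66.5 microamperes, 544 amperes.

66.5 microamperes < 398 microamperes < 544 amperes

398 microamperes = 0.000398 amperes
66.5 microamperes = 0.0000665 amperes
544 amperes = 544 amperes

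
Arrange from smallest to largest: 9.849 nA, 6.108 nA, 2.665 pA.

2.665 pA < 6.108 nA < 9.849 nA

9.849 nA = 0.000000009849 A
6.108 nA = 0.000000006108 A
2.665 pA = 0.000000000002665 A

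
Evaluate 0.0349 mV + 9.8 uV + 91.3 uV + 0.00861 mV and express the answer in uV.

In uV:
  0.0349 mV = 0.0349 × 10³ uV = 34.9
  9.8 uV → 9.8
  91.3 uV → 91.3
  0.00861 mV = 0.00861 × 10³ uV = 8.61
Sum: 34.9 + 9.8 + 91.3 + 8.61 = 144.61

144.61 uV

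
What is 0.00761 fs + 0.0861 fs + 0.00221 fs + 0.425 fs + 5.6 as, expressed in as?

In as:
  0.00761 fs = 0.00761e3 as = 7.61
  0.0861 fs = 0.0861e3 as = 86.1
  0.00221 fs = 0.00221e3 as = 2.21
  0.425 fs = 0.425e3 as = 425
  5.6 as → 5.6
Sum: 7.61 + 86.1 + 2.21 + 425 + 5.6 = 526.52

526.52 as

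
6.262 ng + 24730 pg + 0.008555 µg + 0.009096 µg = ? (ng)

In ng:
  6.262 ng → 6.262
  24730 pg = 24730e-3 ng = 24.73
  0.008555 µg = 0.008555e3 ng = 8.555
  0.009096 µg = 0.009096e3 ng = 9.096
Sum: 6.262 + 24.73 + 8.555 + 9.096 = 48.643

48.643 ng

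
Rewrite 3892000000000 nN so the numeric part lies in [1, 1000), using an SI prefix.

3.892 kN

= 3.892 × 10^3 N; 10^3 is kilo.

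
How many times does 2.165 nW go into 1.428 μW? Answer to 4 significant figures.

(1.428 × 10⁻⁶) / (2.165 × 10⁻⁹) = 0.65958 × 10³

659.6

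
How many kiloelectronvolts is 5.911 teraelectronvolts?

tera = 1e12, kilo = 1e3; factor is 1e9.
5.911 × 1e9 = 5911000000

5911000000 kiloelectronvolts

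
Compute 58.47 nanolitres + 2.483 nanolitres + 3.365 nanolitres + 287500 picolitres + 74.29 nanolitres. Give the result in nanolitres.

426.108 nanolitres

In nanolitres:
  58.47 nanolitres → 58.47
  2.483 nanolitres → 2.483
  3.365 nanolitres → 3.365
  287500 picolitres = 287500 × 10^-3 nanolitres = 287.5
  74.29 nanolitres → 74.29
Sum: 58.47 + 2.483 + 3.365 + 287.5 + 74.29 = 426.108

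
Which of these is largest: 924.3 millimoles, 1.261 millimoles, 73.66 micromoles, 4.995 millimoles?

924.3 millimoles = 0.9243 moles
1.261 millimoles = 0.001261 moles
73.66 micromoles = 0.00007366 moles
4.995 millimoles = 0.004995 moles

924.3 millimoles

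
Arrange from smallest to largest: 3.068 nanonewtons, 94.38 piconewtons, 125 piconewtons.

94.38 piconewtons < 125 piconewtons < 3.068 nanonewtons

3.068 nanonewtons = 0.000000003068 newtons
94.38 piconewtons = 0.00000000009438 newtons
125 piconewtons = 0.000000000125 newtons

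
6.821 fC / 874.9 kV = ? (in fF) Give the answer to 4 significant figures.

0.000007796 fF

(6.821 × 10⁻¹⁵) / (874.9 × 10³) = 0.00779632 × 10⁻¹⁸ F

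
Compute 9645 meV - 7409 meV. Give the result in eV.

In eV:
  9645 meV = 9645 × 10^-3 eV = 9.645
  7409 meV = 7409 × 10^-3 eV = 7.409
Difference: 9.645 - 7.409 = 2.236

2.236 eV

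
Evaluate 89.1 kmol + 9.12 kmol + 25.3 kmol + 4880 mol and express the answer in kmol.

128.4 kmol

In kmol:
  89.1 kmol → 89.1
  9.12 kmol → 9.12
  25.3 kmol → 25.3
  4880 mol = 4880 × 10⁻³ kmol = 4.88
Sum: 89.1 + 9.12 + 25.3 + 4.88 = 128.4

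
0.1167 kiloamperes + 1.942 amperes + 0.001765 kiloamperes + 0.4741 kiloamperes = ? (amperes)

594.507 amperes

In amperes:
  0.1167 kiloamperes = 0.1167e3 amperes = 116.7
  1.942 amperes → 1.942
  0.001765 kiloamperes = 0.001765e3 amperes = 1.765
  0.4741 kiloamperes = 0.4741e3 amperes = 474.1
Sum: 116.7 + 1.942 + 1.765 + 474.1 = 594.507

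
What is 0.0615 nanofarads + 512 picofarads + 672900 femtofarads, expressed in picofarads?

In picofarads:
  0.0615 nanofarads = 0.0615 × 10³ picofarads = 61.5
  512 picofarads → 512
  672900 femtofarads = 672900 × 10⁻³ picofarads = 672.9
Sum: 61.5 + 512 + 672.9 = 1246.4

1246.4 picofarads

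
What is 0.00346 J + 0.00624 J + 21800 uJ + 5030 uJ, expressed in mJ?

36.53 mJ

In mJ:
  0.00346 J = 0.00346 × 10³ mJ = 3.46
  0.00624 J = 0.00624 × 10³ mJ = 6.24
  21800 uJ = 21800 × 10⁻³ mJ = 21.8
  5030 uJ = 5030 × 10⁻³ mJ = 5.03
Sum: 3.46 + 6.24 + 21.8 + 5.03 = 36.53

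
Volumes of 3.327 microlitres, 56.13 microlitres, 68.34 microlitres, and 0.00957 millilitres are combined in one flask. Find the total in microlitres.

In microlitres:
  3.327 microlitres → 3.327
  56.13 microlitres → 56.13
  68.34 microlitres → 68.34
  0.00957 millilitres = 0.00957e3 microlitres = 9.57
Sum: 3.327 + 56.13 + 68.34 + 9.57 = 137.367

137.367 microlitres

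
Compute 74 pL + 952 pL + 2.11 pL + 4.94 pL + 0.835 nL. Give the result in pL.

In pL:
  74 pL → 74
  952 pL → 952
  2.11 pL → 2.11
  4.94 pL → 4.94
  0.835 nL = 0.835 × 10³ pL = 835
Sum: 74 + 952 + 2.11 + 4.94 + 835 = 1868.05

1868.05 pL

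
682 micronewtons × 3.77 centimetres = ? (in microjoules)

682e-6 × 3.77e-2 = 2571.14e-8 J

25.7114 microjoules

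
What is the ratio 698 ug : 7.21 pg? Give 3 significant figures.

(698e-6) / (7.21e-12) = 96.81e6

96800000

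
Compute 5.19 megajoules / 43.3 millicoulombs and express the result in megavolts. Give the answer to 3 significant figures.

120 megavolts

(5.19 × 10⁶) / (43.3 × 10⁻³) = 0.11986 × 10⁹ V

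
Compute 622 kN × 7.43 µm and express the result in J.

622e3 × 7.43e-6 = 4621.46e-3 J

4.62146 J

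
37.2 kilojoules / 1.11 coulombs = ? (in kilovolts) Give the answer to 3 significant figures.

33.5 kilovolts

(37.2 × 10^3) / (1.11) = 33.514 × 10^3 V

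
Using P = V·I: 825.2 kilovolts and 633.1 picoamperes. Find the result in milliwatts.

825.2 × 10³ × 633.1 × 10⁻¹² = 522434.12 × 10⁻⁹ W

0.52243412 milliwatts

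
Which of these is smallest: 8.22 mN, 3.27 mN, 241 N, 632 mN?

8.22 mN = 0.00822 N
3.27 mN = 0.00327 N
241 N = 241 N
632 mN = 0.632 N

3.27 mN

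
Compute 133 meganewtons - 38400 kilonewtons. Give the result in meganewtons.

94.6 meganewtons

In meganewtons:
  133 meganewtons → 133
  38400 kilonewtons = 38400 × 10⁻³ meganewtons = 38.4
Difference: 133 - 38.4 = 94.6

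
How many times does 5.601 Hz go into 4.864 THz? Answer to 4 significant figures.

(4.864 × 10¹²) / (5.601) = 0.86842 × 10¹²

868400000000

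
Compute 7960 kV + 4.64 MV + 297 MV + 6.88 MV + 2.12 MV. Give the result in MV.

318.6 MV

In MV:
  7960 kV = 7960 × 10⁻³ MV = 7.96
  4.64 MV → 4.64
  297 MV → 297
  6.88 MV → 6.88
  2.12 MV → 2.12
Sum: 7.96 + 4.64 + 297 + 6.88 + 2.12 = 318.6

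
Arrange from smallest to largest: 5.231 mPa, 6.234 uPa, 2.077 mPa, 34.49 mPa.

5.231 mPa = 0.005231 Pa
6.234 uPa = 0.000006234 Pa
2.077 mPa = 0.002077 Pa
34.49 mPa = 0.03449 Pa

6.234 uPa < 2.077 mPa < 5.231 mPa < 34.49 mPa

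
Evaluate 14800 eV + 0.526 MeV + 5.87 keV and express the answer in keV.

In keV:
  14800 eV = 14800e-3 keV = 14.8
  0.526 MeV = 0.526e3 keV = 526
  5.87 keV → 5.87
Sum: 14.8 + 526 + 5.87 = 546.67

546.67 keV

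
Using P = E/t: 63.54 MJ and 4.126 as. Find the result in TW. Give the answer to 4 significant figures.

(63.54 × 10^6) / (4.126 × 10^-18) = 15.3999 × 10^24 W

15400000000000 TW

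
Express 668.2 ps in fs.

pico = 1e-12, femto = 1e-15; factor is 1e3.
668.2 × 1e3 = 668200

668200 fs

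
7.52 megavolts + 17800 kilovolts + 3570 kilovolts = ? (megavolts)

In megavolts:
  7.52 megavolts → 7.52
  17800 kilovolts = 17800 × 10^-3 megavolts = 17.8
  3570 kilovolts = 3570 × 10^-3 megavolts = 3.57
Sum: 7.52 + 17.8 + 3.57 = 28.89

28.89 megavolts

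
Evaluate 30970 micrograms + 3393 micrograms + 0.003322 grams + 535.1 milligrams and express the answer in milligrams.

In milligrams:
  30970 micrograms = 30970 × 10⁻³ milligrams = 30.97
  3393 micrograms = 3393 × 10⁻³ milligrams = 3.393
  0.003322 grams = 0.003322 × 10³ milligrams = 3.322
  535.1 milligrams → 535.1
Sum: 30.97 + 3.393 + 3.322 + 535.1 = 572.785

572.785 milligrams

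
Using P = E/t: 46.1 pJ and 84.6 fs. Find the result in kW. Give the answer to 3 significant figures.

0.545 kW

(46.1 × 10^-12) / (84.6 × 10^-15) = 0.54492 × 10^3 W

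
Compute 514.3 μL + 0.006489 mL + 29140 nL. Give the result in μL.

549.929 μL

In μL:
  514.3 μL → 514.3
  0.006489 mL = 0.006489e3 μL = 6.489
  29140 nL = 29140e-3 μL = 29.14
Sum: 514.3 + 6.489 + 29.14 = 549.929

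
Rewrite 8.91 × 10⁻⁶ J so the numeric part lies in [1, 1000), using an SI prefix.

8.91 uJ

= 8.91 × 10⁻⁶ J; 10⁻⁶ is micro.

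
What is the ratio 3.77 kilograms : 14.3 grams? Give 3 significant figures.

264

(3.77 × 10^3) / (14.3) = 0.2636 × 10^3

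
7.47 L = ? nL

7470000000 nL

(no prefix) = 10⁰, nano = 10⁻⁹; factor is 10⁹.
7.47 × 10⁹ = 7470000000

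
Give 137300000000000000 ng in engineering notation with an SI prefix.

137.3 Mg

= 137.3 × 10⁶ g; 10⁶ is mega.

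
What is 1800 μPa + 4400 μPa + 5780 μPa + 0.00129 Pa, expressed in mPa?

In mPa:
  1800 μPa = 1800 × 10⁻³ mPa = 1.8
  4400 μPa = 4400 × 10⁻³ mPa = 4.4
  5780 μPa = 5780 × 10⁻³ mPa = 5.78
  0.00129 Pa = 0.00129 × 10³ mPa = 1.29
Sum: 1.8 + 4.4 + 5.78 + 1.29 = 13.27

13.27 mPa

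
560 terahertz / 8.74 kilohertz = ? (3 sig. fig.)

64100000000

(560 × 10^12) / (8.74 × 10^3) = 64.07 × 10^9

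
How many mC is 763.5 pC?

pico = 10^-12, milli = 10^-3; factor is 10^-9.
763.5 × 10^-9 = 0.0000007635

0.0000007635 mC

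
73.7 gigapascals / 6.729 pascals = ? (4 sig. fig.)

(73.7 × 10^9) / (6.729) = 10.953 × 10^9

10950000000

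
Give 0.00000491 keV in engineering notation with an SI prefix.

4.91 meV

= 4.91 × 10⁻³ eV; 10⁻³ is milli.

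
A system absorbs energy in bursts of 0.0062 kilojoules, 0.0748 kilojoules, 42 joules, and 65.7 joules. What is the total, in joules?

In joules:
  0.0062 kilojoules = 0.0062e3 joules = 6.2
  0.0748 kilojoules = 0.0748e3 joules = 74.8
  42 joules → 42
  65.7 joules → 65.7
Sum: 6.2 + 74.8 + 42 + 65.7 = 188.7

188.7 joules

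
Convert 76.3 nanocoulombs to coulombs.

0.0000000763 coulombs

nano = 10^-9, (no prefix) = 10^0; factor is 10^-9.
76.3 × 10^-9 = 0.0000000763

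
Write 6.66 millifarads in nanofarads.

milli = 1e-3, nano = 1e-9; factor is 1e6.
6.66 × 1e6 = 6660000

6660000 nanofarads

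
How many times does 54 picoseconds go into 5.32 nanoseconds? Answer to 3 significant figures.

98.5

(5.32 × 10⁻⁹) / (54 × 10⁻¹²) = 0.09852 × 10³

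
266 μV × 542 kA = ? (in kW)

266 × 10^-6 × 542 × 10^3 = 144172 × 10^-3 W

0.144172 kW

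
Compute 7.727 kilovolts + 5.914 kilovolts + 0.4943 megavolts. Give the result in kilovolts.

507.941 kilovolts

In kilovolts:
  7.727 kilovolts → 7.727
  5.914 kilovolts → 5.914
  0.4943 megavolts = 0.4943e3 kilovolts = 494.3
Sum: 7.727 + 5.914 + 494.3 = 507.941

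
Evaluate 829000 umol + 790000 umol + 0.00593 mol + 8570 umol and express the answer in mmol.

1633.5 mmol

In mmol:
  829000 umol = 829000 × 10⁻³ mmol = 829
  790000 umol = 790000 × 10⁻³ mmol = 790
  0.00593 mol = 0.00593 × 10³ mmol = 5.93
  8570 umol = 8570 × 10⁻³ mmol = 8.57
Sum: 829 + 790 + 5.93 + 8.57 = 1633.5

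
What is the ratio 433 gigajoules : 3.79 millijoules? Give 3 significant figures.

114000000000000

(433e9) / (3.79e-3) = 114.2e12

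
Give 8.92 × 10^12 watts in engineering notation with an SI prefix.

= 8.92 × 10^12 watts; 10^12 is tera.

8.92 terawatts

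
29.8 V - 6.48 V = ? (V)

In V:
  29.8 V → 29.8
  6.48 V → 6.48
Difference: 29.8 - 6.48 = 23.32

23.32 V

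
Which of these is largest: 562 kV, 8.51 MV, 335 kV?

8.51 MV

562 kV = 562000 V
8.51 MV = 8510000 V
335 kV = 335000 V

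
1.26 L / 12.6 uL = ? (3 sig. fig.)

100000

(1.26) / (12.6 × 10⁻⁶) = 0.1 × 10⁶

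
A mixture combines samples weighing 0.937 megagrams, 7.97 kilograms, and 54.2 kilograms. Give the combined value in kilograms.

In kilograms:
  0.937 megagrams = 0.937 × 10³ kilograms = 937
  7.97 kilograms → 7.97
  54.2 kilograms → 54.2
Sum: 937 + 7.97 + 54.2 = 999.17

999.17 kilograms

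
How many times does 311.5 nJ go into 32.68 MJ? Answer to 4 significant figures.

104900000000000

(32.68e6) / (311.5e-9) = 0.10491e15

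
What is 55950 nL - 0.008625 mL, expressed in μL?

In μL:
  55950 nL = 55950 × 10^-3 μL = 55.95
  0.008625 mL = 0.008625 × 10^3 μL = 8.625
Difference: 55.95 - 8.625 = 47.325

47.325 μL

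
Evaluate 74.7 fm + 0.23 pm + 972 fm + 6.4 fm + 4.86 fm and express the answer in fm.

In fm:
  74.7 fm → 74.7
  0.23 pm = 0.23 × 10^3 fm = 230
  972 fm → 972
  6.4 fm → 6.4
  4.86 fm → 4.86
Sum: 74.7 + 230 + 972 + 6.4 + 4.86 = 1287.96

1287.96 fm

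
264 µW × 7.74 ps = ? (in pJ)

0.00204336 pJ

264 × 10^-6 × 7.74 × 10^-12 = 2043.36 × 10^-18 J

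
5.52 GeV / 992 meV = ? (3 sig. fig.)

(5.52 × 10^9) / (992 × 10^-3) = 0.005565 × 10^12

5560000000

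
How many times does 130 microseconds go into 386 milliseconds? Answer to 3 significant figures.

(386 × 10^-3) / (130 × 10^-6) = 2.969 × 10^3

2970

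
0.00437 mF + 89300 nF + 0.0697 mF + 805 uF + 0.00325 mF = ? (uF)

In uF:
  0.00437 mF = 0.00437 × 10³ uF = 4.37
  89300 nF = 89300 × 10⁻³ uF = 89.3
  0.0697 mF = 0.0697 × 10³ uF = 69.7
  805 uF → 805
  0.00325 mF = 0.00325 × 10³ uF = 3.25
Sum: 4.37 + 89.3 + 69.7 + 805 + 3.25 = 971.62

971.62 uF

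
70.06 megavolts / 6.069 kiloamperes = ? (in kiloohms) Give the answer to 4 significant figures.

(70.06 × 10⁶) / (6.069 × 10³) = 11.5439 × 10³ Ω

11.54 kiloohms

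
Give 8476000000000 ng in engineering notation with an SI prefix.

= 8.476 × 10³ g; 10³ is kilo.

8.476 kg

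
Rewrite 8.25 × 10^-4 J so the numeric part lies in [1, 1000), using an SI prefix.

825 μJ

= 825 × 10^-6 J; 10^-6 is micro.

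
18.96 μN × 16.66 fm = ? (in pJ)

0.0000003158736 pJ

18.96e-6 × 16.66e-15 = 315.8736e-21 J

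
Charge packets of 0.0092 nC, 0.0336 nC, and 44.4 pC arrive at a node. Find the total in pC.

In pC:
  0.0092 nC = 0.0092 × 10^3 pC = 9.2
  0.0336 nC = 0.0336 × 10^3 pC = 33.6
  44.4 pC → 44.4
Sum: 9.2 + 33.6 + 44.4 = 87.2

87.2 pC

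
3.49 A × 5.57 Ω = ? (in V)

19.4393 V

3.49 × 5.57 = 19.4393 V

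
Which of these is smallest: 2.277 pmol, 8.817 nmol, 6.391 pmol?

2.277 pmol

2.277 pmol = 0.000000000002277 mol
8.817 nmol = 0.000000008817 mol
6.391 pmol = 0.000000000006391 mol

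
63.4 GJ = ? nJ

giga = 10⁹, nano = 10⁻⁹; factor is 10¹⁸.
63.4 × 10¹⁸ = 63400000000000000000

63400000000000000000 nJ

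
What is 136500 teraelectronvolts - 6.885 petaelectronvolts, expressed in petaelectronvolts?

129.615 petaelectronvolts

In petaelectronvolts:
  136500 teraelectronvolts = 136500 × 10⁻³ petaelectronvolts = 136.5
  6.885 petaelectronvolts → 6.885
Difference: 136.5 - 6.885 = 129.615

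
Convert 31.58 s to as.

(no prefix) = 10⁰, atto = 10⁻¹⁸; factor is 10¹⁸.
31.58 × 10¹⁸ = 31580000000000000000

31580000000000000000 as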